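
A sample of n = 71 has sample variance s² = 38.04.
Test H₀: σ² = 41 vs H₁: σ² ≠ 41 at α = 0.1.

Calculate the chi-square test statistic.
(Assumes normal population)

df = n - 1 = 70
χ² = (n-1)s²/σ₀² = 70×38.04/41 = 64.9463
Critical values: χ²_{0.95,70} = 51.739, χ²_{0.05,70} = 90.531
Rejection region: χ² < 51.739 or χ² > 90.531
Decision: fail to reject H₀

Answer: χ² = 64.9463, fail to reject H₀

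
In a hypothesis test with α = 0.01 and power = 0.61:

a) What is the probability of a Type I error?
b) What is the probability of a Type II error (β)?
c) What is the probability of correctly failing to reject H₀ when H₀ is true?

a) Type I error probability = α = 0.01
b) Power = P(reject H₀ | H₁ true) = 1 - β = 0.61, so Type II error probability = β = 1 - Power = 0.39
c) P(fail to reject H₀ | H₀ true) = 1 - α = 0.99

Answer: a) 0.01, b) 0.39, c) 0.99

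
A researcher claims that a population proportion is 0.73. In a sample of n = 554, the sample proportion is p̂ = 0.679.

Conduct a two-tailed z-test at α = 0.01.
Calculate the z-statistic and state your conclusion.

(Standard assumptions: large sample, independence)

H₀: p = 0.73, H₁: p ≠ 0.73
Standard error: SE = √(p₀(1-p₀)/n) = √(0.73×0.27/554) = 0.018862
z-statistic: z = (p̂ - p₀)/SE = (0.679 - 0.73)/0.018862 = -2.7038
Critical value: z_0.005 = ±2.576
p-value = 0.0069
Decision: reject H₀ at α = 0.01

Answer: z = -2.7038, reject H₀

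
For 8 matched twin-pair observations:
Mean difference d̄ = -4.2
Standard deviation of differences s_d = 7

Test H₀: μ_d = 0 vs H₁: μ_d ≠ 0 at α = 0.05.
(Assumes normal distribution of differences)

Answer: t = -1.6970, fail to reject H₀

Derivation:
df = n - 1 = 7
SE = s_d/√n = 7/√8 = 2.4749
t = d̄/SE = -4.2/2.4749 = -1.6970
Critical value: t_{0.025,7} = ±2.365
p-value ≈ 0.1335
Decision: fail to reject H₀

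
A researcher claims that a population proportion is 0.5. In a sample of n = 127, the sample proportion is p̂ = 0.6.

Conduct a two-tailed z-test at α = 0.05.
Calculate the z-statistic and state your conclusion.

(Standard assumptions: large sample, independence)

Answer: z = 2.2539, reject H₀

Derivation:
H₀: p = 0.5, H₁: p ≠ 0.5
Standard error: SE = √(p₀(1-p₀)/n) = √(0.5×0.5/127) = 0.044368
z-statistic: z = (p̂ - p₀)/SE = (0.6 - 0.5)/0.044368 = 2.2539
Critical value: z_0.025 = ±1.960
p-value = 0.0242
Decision: reject H₀ at α = 0.05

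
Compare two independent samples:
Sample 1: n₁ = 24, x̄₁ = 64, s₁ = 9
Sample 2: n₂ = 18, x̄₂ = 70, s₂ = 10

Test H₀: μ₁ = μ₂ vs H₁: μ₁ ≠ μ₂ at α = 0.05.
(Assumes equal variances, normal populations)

Answer: t = -2.0389, reject H₀

Derivation:
Pooled variance: s²_p = [23×9² + 17×10²]/(40) = 89.0750
s_p = 9.4380
SE = s_p×√(1/n₁ + 1/n₂) = 9.4380×√(1/24 + 1/18) = 2.9428
t = (x̄₁ - x̄₂)/SE = (64 - 70)/2.9428 = -2.0389
df = 40, t-critical = ±2.021
Decision: reject H₀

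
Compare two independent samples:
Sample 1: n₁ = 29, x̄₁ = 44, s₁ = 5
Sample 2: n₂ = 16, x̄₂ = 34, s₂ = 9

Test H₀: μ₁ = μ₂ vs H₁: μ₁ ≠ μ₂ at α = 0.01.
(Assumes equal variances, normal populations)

Answer: t = 4.8119, reject H₀

Derivation:
Pooled variance: s²_p = [28×5² + 15×9²]/(43) = 44.5349
s_p = 6.6734
SE = s_p×√(1/n₁ + 1/n₂) = 6.6734×√(1/29 + 1/16) = 2.0782
t = (x̄₁ - x̄₂)/SE = (44 - 34)/2.0782 = 4.8119
df = 43, t-critical = ±2.695
Decision: reject H₀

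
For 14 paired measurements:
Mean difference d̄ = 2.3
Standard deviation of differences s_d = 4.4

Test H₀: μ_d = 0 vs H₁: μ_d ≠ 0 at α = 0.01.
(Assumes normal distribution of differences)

df = n - 1 = 13
SE = s_d/√n = 4.4/√14 = 1.1759
t = d̄/SE = 2.3/1.1759 = 1.9559
Critical value: t_{0.005,13} = ±3.012
p-value ≈ 0.0723
Decision: fail to reject H₀

Answer: t = 1.9559, fail to reject H₀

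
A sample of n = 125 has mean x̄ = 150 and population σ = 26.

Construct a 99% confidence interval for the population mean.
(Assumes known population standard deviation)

Answer: (144.0095, 155.9905)

Derivation:
Confidence level: 99%, α = 0.01
z_0.005 = 2.576
SE = σ/√n = 26/√125 = 2.3255
Margin of error = 2.576 × 2.3255 = 5.9905
CI: x̄ ± margin = 150 ± 5.9905
CI: (144.0095, 155.9905)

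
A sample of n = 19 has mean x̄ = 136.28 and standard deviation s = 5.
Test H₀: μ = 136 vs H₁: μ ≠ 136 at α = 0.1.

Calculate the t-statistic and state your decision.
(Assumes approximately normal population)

Answer: t = 0.2441, fail to reject H₀

Derivation:
df = n - 1 = 18
SE = s/√n = 5/√19 = 1.1471
t = (x̄ - μ₀)/SE = (136.28 - 136)/1.1471 = 0.2441
Critical value: t_{0.05,18} = ±1.734
p-value ≈ 0.8099
Decision: fail to reject H₀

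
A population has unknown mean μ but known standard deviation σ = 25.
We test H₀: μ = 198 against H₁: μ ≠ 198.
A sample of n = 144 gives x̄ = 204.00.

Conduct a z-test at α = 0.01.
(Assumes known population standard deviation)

Answer: z = 2.8800, reject H₀

Derivation:
Standard error: SE = σ/√n = 25/√144 = 2.0833
z-statistic: z = (x̄ - μ₀)/SE = (204.00 - 198)/2.0833 = 2.8800
Critical value: ±2.576
p-value = 0.0040
Decision: reject H₀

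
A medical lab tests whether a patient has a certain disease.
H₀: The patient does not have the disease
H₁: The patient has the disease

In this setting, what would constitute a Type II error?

Answer: Failing to diagnose a patient who actually has the disease (false negative)

Derivation:
Type I error (α): Rejecting H₀ when H₀ is true
Type II error (β): Failing to reject H₀ when H₁ is true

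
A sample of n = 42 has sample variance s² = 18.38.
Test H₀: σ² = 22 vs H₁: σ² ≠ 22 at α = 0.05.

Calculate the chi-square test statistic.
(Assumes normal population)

df = n - 1 = 41
χ² = (n-1)s²/σ₀² = 41×18.38/22 = 34.2536
Critical values: χ²_{0.975,41} = 25.215, χ²_{0.025,41} = 60.561
Rejection region: χ² < 25.215 or χ² > 60.561
Decision: fail to reject H₀

Answer: χ² = 34.2536, fail to reject H₀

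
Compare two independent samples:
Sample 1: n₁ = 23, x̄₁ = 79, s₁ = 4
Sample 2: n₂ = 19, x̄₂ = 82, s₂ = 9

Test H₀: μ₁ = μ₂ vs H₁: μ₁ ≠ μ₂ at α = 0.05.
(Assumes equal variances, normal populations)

Pooled variance: s²_p = [22×4² + 18×9²]/(40) = 45.2500
s_p = 6.7268
SE = s_p×√(1/n₁ + 1/n₂) = 6.7268×√(1/23 + 1/19) = 2.0854
t = (x̄₁ - x̄₂)/SE = (79 - 82)/2.0854 = -1.4386
df = 40, t-critical = ±2.021
Decision: fail to reject H₀

Answer: t = -1.4386, fail to reject H₀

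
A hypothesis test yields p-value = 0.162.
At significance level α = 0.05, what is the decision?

Answer: fail to reject H₀

Derivation:
Compare p-value to α:
0.162 ≥ 0.05
Decision: fail to reject H₀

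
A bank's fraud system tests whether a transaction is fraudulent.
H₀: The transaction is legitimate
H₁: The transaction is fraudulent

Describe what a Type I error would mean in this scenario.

Answer: Blocking a legitimate transaction as fraud

Derivation:
Type I error (α): Rejecting H₀ when H₀ is true
Type II error (β): Failing to reject H₀ when H₁ is true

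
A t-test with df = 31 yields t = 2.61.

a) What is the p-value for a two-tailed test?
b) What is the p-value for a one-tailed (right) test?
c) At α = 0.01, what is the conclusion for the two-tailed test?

Using t-distribution with df = 31:
a) Two-tailed: p = 2×P(T > 2.61) = 0.0138
b) One-tailed: p = P(T > 2.61) = 0.0069
c) 0.0138 ≥ 0.01, fail to reject H₀

Answer: a) 0.0138, b) 0.0069, c) fail to reject H₀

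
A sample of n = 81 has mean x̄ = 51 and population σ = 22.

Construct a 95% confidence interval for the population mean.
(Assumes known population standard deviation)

Confidence level: 95%, α = 0.05
z_0.025 = 1.960
SE = σ/√n = 22/√81 = 2.4444
Margin of error = 1.960 × 2.4444 = 4.7910
CI: x̄ ± margin = 51 ± 4.7910
CI: (46.2090, 55.7910)

Answer: (46.2090, 55.7910)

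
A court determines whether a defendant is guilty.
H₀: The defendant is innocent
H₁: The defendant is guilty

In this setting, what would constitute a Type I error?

Answer: Convicting an innocent person

Derivation:
Type I error: rejecting H₀ when it is actually true (false positive).
Type II error: failing to reject H₀ when H₁ is actually true (false negative).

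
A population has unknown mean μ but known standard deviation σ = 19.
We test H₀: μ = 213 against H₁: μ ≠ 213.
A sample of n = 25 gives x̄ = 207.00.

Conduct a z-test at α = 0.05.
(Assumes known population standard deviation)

Standard error: SE = σ/√n = 19/√25 = 3.8000
z-statistic: z = (x̄ - μ₀)/SE = (207.00 - 213)/3.8000 = -1.5789
Critical value: ±1.960
p-value = 0.1144
Decision: fail to reject H₀

Answer: z = -1.5789, fail to reject H₀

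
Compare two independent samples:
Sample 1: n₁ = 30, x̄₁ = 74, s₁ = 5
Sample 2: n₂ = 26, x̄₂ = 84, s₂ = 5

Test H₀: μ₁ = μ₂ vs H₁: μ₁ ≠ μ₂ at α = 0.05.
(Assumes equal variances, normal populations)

Pooled variance: s²_p = [29×5² + 25×5²]/(54) = 25.0000
s_p = 5.0000
SE = s_p×√(1/n₁ + 1/n₂) = 5.0000×√(1/30 + 1/26) = 1.3397
t = (x̄₁ - x̄₂)/SE = (74 - 84)/1.3397 = -7.4644
df = 54, t-critical = ±2.005
Decision: reject H₀

Answer: t = -7.4644, reject H₀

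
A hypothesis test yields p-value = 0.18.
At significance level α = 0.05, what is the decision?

Answer: fail to reject H₀

Derivation:
Compare p-value to α:
0.18 ≥ 0.05
Decision: fail to reject H₀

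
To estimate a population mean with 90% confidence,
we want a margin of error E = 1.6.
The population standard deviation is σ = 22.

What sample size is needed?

z_0.05 = 1.645
n = (z×σ/E)² = (1.645×22/1.6)²
n = 511.6079
Round up: n = 512

Answer: n = 512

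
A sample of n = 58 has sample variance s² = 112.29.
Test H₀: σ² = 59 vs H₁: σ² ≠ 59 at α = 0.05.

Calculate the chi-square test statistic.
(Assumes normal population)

df = n - 1 = 57
χ² = (n-1)s²/σ₀² = 57×112.29/59 = 108.4836
Critical values: χ²_{0.975,57} = 38.027, χ²_{0.025,57} = 79.752
Rejection region: χ² < 38.027 or χ² > 79.752
Decision: reject H₀

Answer: χ² = 108.4836, reject H₀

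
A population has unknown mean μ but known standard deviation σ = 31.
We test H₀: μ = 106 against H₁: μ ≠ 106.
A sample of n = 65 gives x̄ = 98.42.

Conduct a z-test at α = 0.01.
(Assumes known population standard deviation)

Answer: z = -1.9713, fail to reject H₀

Derivation:
Standard error: SE = σ/√n = 31/√65 = 3.8451
z-statistic: z = (x̄ - μ₀)/SE = (98.42 - 106)/3.8451 = -1.9713
Critical value: ±2.576
p-value = 0.0487
Decision: fail to reject H₀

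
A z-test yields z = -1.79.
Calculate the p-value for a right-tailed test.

Answer: p-value ≈ 0.9633

Derivation:
For z = -1.79:
p = P(Z > -1.79) = 1 - Φ(-1.79) = 0.9633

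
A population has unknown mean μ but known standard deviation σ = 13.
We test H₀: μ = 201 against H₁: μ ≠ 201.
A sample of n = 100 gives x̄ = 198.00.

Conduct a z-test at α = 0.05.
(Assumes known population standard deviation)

Standard error: SE = σ/√n = 13/√100 = 1.3000
z-statistic: z = (x̄ - μ₀)/SE = (198.00 - 201)/1.3000 = -2.3077
Critical value: ±1.960
p-value = 0.0210
Decision: reject H₀

Answer: z = -2.3077, reject H₀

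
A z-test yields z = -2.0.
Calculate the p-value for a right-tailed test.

For z = -2.0:
p = P(Z > -2.0) = 1 - Φ(-2.0) = 0.9772

Answer: p-value ≈ 0.9772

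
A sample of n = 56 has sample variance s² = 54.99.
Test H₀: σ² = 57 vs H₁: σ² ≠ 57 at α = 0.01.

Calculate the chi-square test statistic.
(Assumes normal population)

df = n - 1 = 55
χ² = (n-1)s²/σ₀² = 55×54.99/57 = 53.0605
Critical values: χ²_{0.995,55} = 31.735, χ²_{0.005,55} = 85.749
Rejection region: χ² < 31.735 or χ² > 85.749
Decision: fail to reject H₀

Answer: χ² = 53.0605, fail to reject H₀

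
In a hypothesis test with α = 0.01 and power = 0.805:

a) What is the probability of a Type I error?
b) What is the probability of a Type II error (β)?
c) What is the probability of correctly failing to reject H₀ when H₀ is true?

a) Type I error probability = α = 0.01
b) Power = P(reject H₀ | H₁ true) = 1 - β = 0.805, so Type II error probability = β = 1 - Power = 0.195
c) P(fail to reject H₀ | H₀ true) = 1 - α = 0.99

Answer: a) 0.01, b) 0.195, c) 0.99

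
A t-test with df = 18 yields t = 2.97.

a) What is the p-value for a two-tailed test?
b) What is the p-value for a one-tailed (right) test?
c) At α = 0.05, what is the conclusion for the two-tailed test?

Using t-distribution with df = 18:
a) Two-tailed: p = 2×P(T > 2.97) = 0.0082
b) One-tailed: p = P(T > 2.97) = 0.0041
c) 0.0082 < 0.05, reject H₀

Answer: a) 0.0082, b) 0.0041, c) reject H₀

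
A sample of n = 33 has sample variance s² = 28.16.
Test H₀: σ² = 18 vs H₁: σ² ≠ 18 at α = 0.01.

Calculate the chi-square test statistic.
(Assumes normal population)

Answer: χ² = 50.0622, fail to reject H₀

Derivation:
df = n - 1 = 32
χ² = (n-1)s²/σ₀² = 32×28.16/18 = 50.0622
Critical values: χ²_{0.995,32} = 15.134, χ²_{0.005,32} = 56.328
Rejection region: χ² < 15.134 or χ² > 56.328
Decision: fail to reject H₀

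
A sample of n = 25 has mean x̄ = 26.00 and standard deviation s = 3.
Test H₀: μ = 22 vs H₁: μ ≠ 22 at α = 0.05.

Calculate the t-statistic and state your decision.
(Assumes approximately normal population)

df = n - 1 = 24
SE = s/√n = 3/√25 = 0.6000
t = (x̄ - μ₀)/SE = (26.00 - 22)/0.6000 = 6.6667
Critical value: t_{0.025,24} = ±2.064
p-value < 0.0001
Decision: reject H₀

Answer: t = 6.6667, reject H₀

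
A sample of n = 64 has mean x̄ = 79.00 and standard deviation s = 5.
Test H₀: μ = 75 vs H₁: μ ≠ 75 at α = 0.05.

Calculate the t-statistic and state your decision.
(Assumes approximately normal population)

df = n - 1 = 63
SE = s/√n = 5/√64 = 0.6250
t = (x̄ - μ₀)/SE = (79.00 - 75)/0.6250 = 6.4000
Critical value: t_{0.025,63} = ±1.998
p-value < 0.0001
Decision: reject H₀

Answer: t = 6.4000, reject H₀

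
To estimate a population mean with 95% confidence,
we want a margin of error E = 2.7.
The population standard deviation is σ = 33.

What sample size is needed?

z_0.025 = 1.960
n = (z×σ/E)² = (1.960×33/2.7)²
n = 573.8686
Round up: n = 574

Answer: n = 574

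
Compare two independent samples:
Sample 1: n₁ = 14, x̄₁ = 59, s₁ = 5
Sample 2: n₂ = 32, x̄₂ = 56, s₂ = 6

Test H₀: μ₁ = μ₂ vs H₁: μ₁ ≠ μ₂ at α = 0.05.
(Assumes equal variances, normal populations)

Answer: t = 1.6359, fail to reject H₀

Derivation:
Pooled variance: s²_p = [13×5² + 31×6²]/(44) = 32.7500
s_p = 5.7228
SE = s_p×√(1/n₁ + 1/n₂) = 5.7228×√(1/14 + 1/32) = 1.8338
t = (x̄₁ - x̄₂)/SE = (59 - 56)/1.8338 = 1.6359
df = 44, t-critical = ±2.015
Decision: fail to reject H₀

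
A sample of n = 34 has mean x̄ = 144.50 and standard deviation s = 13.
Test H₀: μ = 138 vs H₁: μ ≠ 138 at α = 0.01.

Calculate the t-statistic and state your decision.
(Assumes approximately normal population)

df = n - 1 = 33
SE = s/√n = 13/√34 = 2.2295
t = (x̄ - μ₀)/SE = (144.50 - 138)/2.2295 = 2.9155
Critical value: t_{0.005,33} = ±2.733
p-value ≈ 0.0063
Decision: reject H₀

Answer: t = 2.9155, reject H₀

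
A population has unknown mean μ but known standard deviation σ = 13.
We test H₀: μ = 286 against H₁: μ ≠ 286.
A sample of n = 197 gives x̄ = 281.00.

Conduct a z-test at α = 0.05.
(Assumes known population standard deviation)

Standard error: SE = σ/√n = 13/√197 = 0.9262
z-statistic: z = (x̄ - μ₀)/SE = (281.00 - 286)/0.9262 = -5.3984
Critical value: ±1.960
p-value < 0.0001
Decision: reject H₀

Answer: z = -5.3984, reject H₀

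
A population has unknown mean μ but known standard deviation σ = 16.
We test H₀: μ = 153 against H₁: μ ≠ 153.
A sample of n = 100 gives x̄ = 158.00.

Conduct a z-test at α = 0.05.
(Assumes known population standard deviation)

Answer: z = 3.1250, reject H₀

Derivation:
Standard error: SE = σ/√n = 16/√100 = 1.6000
z-statistic: z = (x̄ - μ₀)/SE = (158.00 - 153)/1.6000 = 3.1250
Critical value: ±1.960
p-value = 0.0018
Decision: reject H₀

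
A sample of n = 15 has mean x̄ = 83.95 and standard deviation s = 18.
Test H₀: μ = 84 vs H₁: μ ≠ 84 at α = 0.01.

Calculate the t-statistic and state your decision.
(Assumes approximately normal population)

df = n - 1 = 14
SE = s/√n = 18/√15 = 4.6476
t = (x̄ - μ₀)/SE = (83.95 - 84)/4.6476 = -0.0108
Critical value: t_{0.005,14} = ±2.977
p-value ≈ 0.9915
Decision: fail to reject H₀

Answer: t = -0.0108, fail to reject H₀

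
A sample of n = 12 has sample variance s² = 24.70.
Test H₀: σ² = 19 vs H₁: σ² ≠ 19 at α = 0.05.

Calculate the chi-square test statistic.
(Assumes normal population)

Answer: χ² = 14.3000, fail to reject H₀

Derivation:
df = n - 1 = 11
χ² = (n-1)s²/σ₀² = 11×24.70/19 = 14.3000
Critical values: χ²_{0.975,11} = 3.816, χ²_{0.025,11} = 21.920
Rejection region: χ² < 3.816 or χ² > 21.920
Decision: fail to reject H₀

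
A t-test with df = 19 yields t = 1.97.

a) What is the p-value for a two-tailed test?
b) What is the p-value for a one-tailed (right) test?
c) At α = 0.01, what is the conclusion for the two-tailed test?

Using t-distribution with df = 19:
a) Two-tailed: p = 2×P(T > 1.97) = 0.0636
b) One-tailed: p = P(T > 1.97) = 0.0318
c) 0.0636 ≥ 0.01, fail to reject H₀

Answer: a) 0.0636, b) 0.0318, c) fail to reject H₀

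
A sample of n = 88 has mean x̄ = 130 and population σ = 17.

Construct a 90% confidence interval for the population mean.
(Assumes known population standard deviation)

Confidence level: 90%, α = 0.1
z_0.05 = 1.645
SE = σ/√n = 17/√88 = 1.8122
Margin of error = 1.645 × 1.8122 = 2.9811
CI: x̄ ± margin = 130 ± 2.9811
CI: (127.0189, 132.9811)

Answer: (127.0189, 132.9811)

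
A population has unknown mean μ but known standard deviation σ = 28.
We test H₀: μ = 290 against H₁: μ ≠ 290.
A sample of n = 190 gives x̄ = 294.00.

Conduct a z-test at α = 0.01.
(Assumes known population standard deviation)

Answer: z = 1.9692, fail to reject H₀

Derivation:
Standard error: SE = σ/√n = 28/√190 = 2.0313
z-statistic: z = (x̄ - μ₀)/SE = (294.00 - 290)/2.0313 = 1.9692
Critical value: ±2.576
p-value = 0.0489
Decision: fail to reject H₀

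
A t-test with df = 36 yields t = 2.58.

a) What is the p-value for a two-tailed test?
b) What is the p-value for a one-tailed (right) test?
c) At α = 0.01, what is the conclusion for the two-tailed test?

Using t-distribution with df = 36:
a) Two-tailed: p = 2×P(T > 2.58) = 0.0141
b) One-tailed: p = P(T > 2.58) = 0.0071
c) 0.0141 ≥ 0.01, fail to reject H₀

Answer: a) 0.0141, b) 0.0071, c) fail to reject H₀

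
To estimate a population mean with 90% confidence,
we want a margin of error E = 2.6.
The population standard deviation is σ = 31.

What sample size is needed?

Answer: n = 385

Derivation:
z_0.05 = 1.645
n = (z×σ/E)² = (1.645×31/2.6)²
n = 384.6879
Round up: n = 385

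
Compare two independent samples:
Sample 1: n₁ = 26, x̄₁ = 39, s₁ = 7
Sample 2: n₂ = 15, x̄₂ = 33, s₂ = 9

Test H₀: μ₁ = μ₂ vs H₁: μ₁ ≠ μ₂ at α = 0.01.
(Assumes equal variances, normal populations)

Pooled variance: s²_p = [25×7² + 14×9²]/(39) = 60.4872
s_p = 7.7774
SE = s_p×√(1/n₁ + 1/n₂) = 7.7774×√(1/26 + 1/15) = 2.5217
t = (x̄₁ - x̄₂)/SE = (39 - 33)/2.5217 = 2.3793
df = 39, t-critical = ±2.708
Decision: fail to reject H₀

Answer: t = 2.3793, fail to reject H₀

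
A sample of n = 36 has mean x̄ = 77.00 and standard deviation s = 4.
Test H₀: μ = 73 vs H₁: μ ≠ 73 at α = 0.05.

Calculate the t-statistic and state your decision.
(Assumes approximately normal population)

Answer: t = 5.9997, reject H₀

Derivation:
df = n - 1 = 35
SE = s/√n = 4/√36 = 0.6667
t = (x̄ - μ₀)/SE = (77.00 - 73)/0.6667 = 5.9997
Critical value: t_{0.025,35} = ±2.030
p-value < 0.0001
Decision: reject H₀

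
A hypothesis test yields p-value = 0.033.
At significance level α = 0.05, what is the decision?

Answer: reject H₀

Derivation:
Compare p-value to α:
0.033 < 0.05
Decision: reject H₀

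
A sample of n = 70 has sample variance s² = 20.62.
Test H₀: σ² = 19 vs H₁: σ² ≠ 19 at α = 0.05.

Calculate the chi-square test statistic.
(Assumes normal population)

Answer: χ² = 74.8832, fail to reject H₀

Derivation:
df = n - 1 = 69
χ² = (n-1)s²/σ₀² = 69×20.62/19 = 74.8832
Critical values: χ²_{0.975,69} = 47.924, χ²_{0.025,69} = 93.856
Rejection region: χ² < 47.924 or χ² > 93.856
Decision: fail to reject H₀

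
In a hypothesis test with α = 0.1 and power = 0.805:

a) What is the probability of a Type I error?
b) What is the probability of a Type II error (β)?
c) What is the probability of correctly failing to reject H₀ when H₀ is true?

a) Type I error probability = α = 0.1
b) Power = P(reject H₀ | H₁ true) = 1 - β = 0.805, so Type II error probability = β = 1 - Power = 0.195
c) P(fail to reject H₀ | H₀ true) = 1 - α = 0.9

Answer: a) 0.1, b) 0.195, c) 0.9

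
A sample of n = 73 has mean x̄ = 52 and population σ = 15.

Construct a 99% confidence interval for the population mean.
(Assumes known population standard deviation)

Confidence level: 99%, α = 0.01
z_0.005 = 2.576
SE = σ/√n = 15/√73 = 1.7556
Margin of error = 2.576 × 1.7556 = 4.5224
CI: x̄ ± margin = 52 ± 4.5224
CI: (47.4776, 56.5224)

Answer: (47.4776, 56.5224)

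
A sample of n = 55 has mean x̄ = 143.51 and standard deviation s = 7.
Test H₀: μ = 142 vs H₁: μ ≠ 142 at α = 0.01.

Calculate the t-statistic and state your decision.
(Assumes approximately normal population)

Answer: t = 1.5997, fail to reject H₀

Derivation:
df = n - 1 = 54
SE = s/√n = 7/√55 = 0.9439
t = (x̄ - μ₀)/SE = (143.51 - 142)/0.9439 = 1.5997
Critical value: t_{0.005,54} = ±2.670
p-value ≈ 0.1155
Decision: fail to reject H₀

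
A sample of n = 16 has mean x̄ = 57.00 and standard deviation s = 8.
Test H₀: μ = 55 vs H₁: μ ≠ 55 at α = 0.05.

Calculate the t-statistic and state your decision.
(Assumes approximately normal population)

df = n - 1 = 15
SE = s/√n = 8/√16 = 2.0000
t = (x̄ - μ₀)/SE = (57.00 - 55)/2.0000 = 1.0000
Critical value: t_{0.025,15} = ±2.131
p-value ≈ 0.3332
Decision: fail to reject H₀

Answer: t = 1.0000, fail to reject H₀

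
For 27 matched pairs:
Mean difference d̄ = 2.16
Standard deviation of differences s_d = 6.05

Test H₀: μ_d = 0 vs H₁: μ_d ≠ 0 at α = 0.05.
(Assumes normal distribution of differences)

df = n - 1 = 26
SE = s_d/√n = 6.05/√27 = 1.1643
t = d̄/SE = 2.16/1.1643 = 1.8552
Critical value: t_{0.025,26} = ±2.056
p-value ≈ 0.0749
Decision: fail to reject H₀

Answer: t = 1.8552, fail to reject H₀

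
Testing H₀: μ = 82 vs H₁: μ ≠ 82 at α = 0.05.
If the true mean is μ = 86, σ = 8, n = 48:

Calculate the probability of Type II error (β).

SE = σ/√n = 8/√48 = 1.1547
Critical values: μ₀ ± z_0.025×SE = 82 ± 1.960×1.1547
Acceptance region: (79.7368, 84.2632)
Under H₁ (μ = 86): z_high = (84.2632 - 86)/1.1547 = -1.5041, z_low = (79.7368 - 86)/1.1547 = -5.4241
β = P(not reject | H₁) = Φ(-1.5041) - Φ(-5.4241) ≈ 0.0663

Answer: β ≈ 0.0663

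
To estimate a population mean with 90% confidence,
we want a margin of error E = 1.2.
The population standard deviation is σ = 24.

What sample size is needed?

Answer: n = 1083

Derivation:
z_0.05 = 1.645
n = (z×σ/E)² = (1.645×24/1.2)²
n = 1082.4100
Round up: n = 1083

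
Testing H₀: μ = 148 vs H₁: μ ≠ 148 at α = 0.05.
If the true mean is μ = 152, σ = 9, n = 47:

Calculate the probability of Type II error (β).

SE = σ/√n = 9/√47 = 1.3128
Critical values: μ₀ ± z_0.025×SE = 148 ± 1.960×1.3128
Acceptance region: (145.4269, 150.5731)
Under H₁ (μ = 152): z_high = (150.5731 - 152)/1.3128 = -1.0869, z_low = (145.4269 - 152)/1.3128 = -5.0069
β = P(not reject | H₁) = Φ(-1.0869) - Φ(-5.0069) ≈ 0.1385

Answer: β ≈ 0.1385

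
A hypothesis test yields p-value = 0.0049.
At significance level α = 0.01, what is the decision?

Compare p-value to α:
0.0049 < 0.01
Decision: reject H₀

Answer: reject H₀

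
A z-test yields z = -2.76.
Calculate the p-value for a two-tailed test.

For z = -2.76:
p = 2×P(Z > |-2.76|) = 2×(1 - Φ(2.76)) = 0.0058

Answer: p-value ≈ 0.0058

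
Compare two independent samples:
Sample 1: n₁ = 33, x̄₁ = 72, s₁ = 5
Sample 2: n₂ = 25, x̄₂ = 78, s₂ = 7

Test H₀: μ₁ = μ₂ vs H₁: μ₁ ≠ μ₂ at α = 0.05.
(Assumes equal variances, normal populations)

Pooled variance: s²_p = [32×5² + 24×7²]/(56) = 35.2857
s_p = 5.9402
SE = s_p×√(1/n₁ + 1/n₂) = 5.9402×√(1/33 + 1/25) = 1.5750
t = (x̄₁ - x̄₂)/SE = (72 - 78)/1.5750 = -3.8095
df = 56, t-critical = ±2.003
Decision: reject H₀

Answer: t = -3.8095, reject H₀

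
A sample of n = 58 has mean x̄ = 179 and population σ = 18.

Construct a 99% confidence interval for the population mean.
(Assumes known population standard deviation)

Confidence level: 99%, α = 0.01
z_0.005 = 2.576
SE = σ/√n = 18/√58 = 2.3635
Margin of error = 2.576 × 2.3635 = 6.0884
CI: x̄ ± margin = 179 ± 6.0884
CI: (172.9116, 185.0884)

Answer: (172.9116, 185.0884)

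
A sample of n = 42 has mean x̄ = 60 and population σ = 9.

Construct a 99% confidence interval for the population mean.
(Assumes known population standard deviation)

Confidence level: 99%, α = 0.01
z_0.005 = 2.576
SE = σ/√n = 9/√42 = 1.3887
Margin of error = 2.576 × 1.3887 = 3.5773
CI: x̄ ± margin = 60 ± 3.5773
CI: (56.4227, 63.5773)

Answer: (56.4227, 63.5773)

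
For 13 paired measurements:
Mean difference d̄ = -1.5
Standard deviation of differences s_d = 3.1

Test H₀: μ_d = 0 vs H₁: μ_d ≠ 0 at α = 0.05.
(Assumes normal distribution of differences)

Answer: t = -1.7446, fail to reject H₀

Derivation:
df = n - 1 = 12
SE = s_d/√n = 3.1/√13 = 0.8598
t = d̄/SE = -1.5/0.8598 = -1.7446
Critical value: t_{0.025,12} = ±2.179
p-value ≈ 0.1066
Decision: fail to reject H₀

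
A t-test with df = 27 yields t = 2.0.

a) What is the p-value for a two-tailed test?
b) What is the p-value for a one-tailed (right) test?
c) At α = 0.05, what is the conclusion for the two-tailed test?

Answer: a) 0.0557, b) 0.0278, c) fail to reject H₀

Derivation:
Using t-distribution with df = 27:
a) Two-tailed: p = 2×P(T > 2.0) = 0.0557
b) One-tailed: p = P(T > 2.0) = 0.0278
c) 0.0557 ≥ 0.05, fail to reject H₀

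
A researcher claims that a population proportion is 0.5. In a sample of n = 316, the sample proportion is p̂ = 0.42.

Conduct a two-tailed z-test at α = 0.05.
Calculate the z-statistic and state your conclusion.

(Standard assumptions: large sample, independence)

Answer: z = -2.8442, reject H₀

Derivation:
H₀: p = 0.5, H₁: p ≠ 0.5
Standard error: SE = √(p₀(1-p₀)/n) = √(0.5×0.5/316) = 0.028127
z-statistic: z = (p̂ - p₀)/SE = (0.42 - 0.5)/0.028127 = -2.8442
Critical value: z_0.025 = ±1.960
p-value = 0.0045
Decision: reject H₀ at α = 0.05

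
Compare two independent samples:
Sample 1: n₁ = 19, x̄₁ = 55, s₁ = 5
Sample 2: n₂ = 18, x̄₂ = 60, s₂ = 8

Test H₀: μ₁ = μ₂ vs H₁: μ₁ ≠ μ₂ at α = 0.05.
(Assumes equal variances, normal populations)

Pooled variance: s²_p = [18×5² + 17×8²]/(35) = 43.9429
s_p = 6.6289
SE = s_p×√(1/n₁ + 1/n₂) = 6.6289×√(1/19 + 1/18) = 2.1804
t = (x̄₁ - x̄₂)/SE = (55 - 60)/2.1804 = -2.2932
df = 35, t-critical = ±2.030
Decision: reject H₀

Answer: t = -2.2932, reject H₀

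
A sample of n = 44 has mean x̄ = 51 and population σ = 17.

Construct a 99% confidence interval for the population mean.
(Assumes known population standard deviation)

Answer: (44.3982, 57.6018)

Derivation:
Confidence level: 99%, α = 0.01
z_0.005 = 2.576
SE = σ/√n = 17/√44 = 2.5628
Margin of error = 2.576 × 2.5628 = 6.6018
CI: x̄ ± margin = 51 ± 6.6018
CI: (44.3982, 57.6018)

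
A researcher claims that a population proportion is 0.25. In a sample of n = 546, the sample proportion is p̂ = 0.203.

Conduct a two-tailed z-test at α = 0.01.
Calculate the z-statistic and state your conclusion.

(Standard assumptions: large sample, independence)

Answer: z = -2.5363, fail to reject H₀

Derivation:
H₀: p = 0.25, H₁: p ≠ 0.25
Standard error: SE = √(p₀(1-p₀)/n) = √(0.25×0.75/546) = 0.018531
z-statistic: z = (p̂ - p₀)/SE = (0.203 - 0.25)/0.018531 = -2.5363
Critical value: z_0.005 = ±2.576
p-value = 0.0112
Decision: fail to reject H₀ at α = 0.01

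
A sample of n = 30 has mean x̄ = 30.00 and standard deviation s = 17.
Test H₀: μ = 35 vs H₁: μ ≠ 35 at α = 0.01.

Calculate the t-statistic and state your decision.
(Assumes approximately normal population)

Answer: t = -1.6109, fail to reject H₀

Derivation:
df = n - 1 = 29
SE = s/√n = 17/√30 = 3.1038
t = (x̄ - μ₀)/SE = (30.00 - 35)/3.1038 = -1.6109
Critical value: t_{0.005,29} = ±2.756
p-value ≈ 0.1180
Decision: fail to reject H₀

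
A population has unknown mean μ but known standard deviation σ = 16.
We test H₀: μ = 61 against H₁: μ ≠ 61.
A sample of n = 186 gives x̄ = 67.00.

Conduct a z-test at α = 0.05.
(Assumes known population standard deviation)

Answer: z = 5.1142, reject H₀

Derivation:
Standard error: SE = σ/√n = 16/√186 = 1.1732
z-statistic: z = (x̄ - μ₀)/SE = (67.00 - 61)/1.1732 = 5.1142
Critical value: ±1.960
p-value < 0.0001
Decision: reject H₀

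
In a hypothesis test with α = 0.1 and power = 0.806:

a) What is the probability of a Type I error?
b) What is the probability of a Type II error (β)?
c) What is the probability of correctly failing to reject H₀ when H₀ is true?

a) Type I error probability = α = 0.1
b) Power = P(reject H₀ | H₁ true) = 1 - β = 0.806, so Type II error probability = β = 1 - Power = 0.194
c) P(fail to reject H₀ | H₀ true) = 1 - α = 0.9

Answer: a) 0.1, b) 0.194, c) 0.9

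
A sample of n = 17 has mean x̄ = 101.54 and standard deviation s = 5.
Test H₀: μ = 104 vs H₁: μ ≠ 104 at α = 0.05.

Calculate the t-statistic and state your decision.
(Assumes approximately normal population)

df = n - 1 = 16
SE = s/√n = 5/√17 = 1.2127
t = (x̄ - μ₀)/SE = (101.54 - 104)/1.2127 = -2.0285
Critical value: t_{0.025,16} = ±2.120
p-value ≈ 0.0595
Decision: fail to reject H₀

Answer: t = -2.0285, fail to reject H₀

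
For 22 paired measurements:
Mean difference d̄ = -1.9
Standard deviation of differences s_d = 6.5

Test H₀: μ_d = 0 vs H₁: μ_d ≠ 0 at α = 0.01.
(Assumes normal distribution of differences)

df = n - 1 = 21
SE = s_d/√n = 6.5/√22 = 1.3858
t = d̄/SE = -1.9/1.3858 = -1.3710
Critical value: t_{0.005,21} = ±2.831
p-value ≈ 0.1849
Decision: fail to reject H₀

Answer: t = -1.3710, fail to reject H₀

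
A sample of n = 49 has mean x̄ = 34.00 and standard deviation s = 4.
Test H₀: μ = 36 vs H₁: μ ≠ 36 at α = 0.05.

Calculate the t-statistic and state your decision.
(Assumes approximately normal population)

Answer: t = -3.5002, reject H₀

Derivation:
df = n - 1 = 48
SE = s/√n = 4/√49 = 0.5714
t = (x̄ - μ₀)/SE = (34.00 - 36)/0.5714 = -3.5002
Critical value: t_{0.025,48} = ±2.011
p-value ≈ 0.0010
Decision: reject H₀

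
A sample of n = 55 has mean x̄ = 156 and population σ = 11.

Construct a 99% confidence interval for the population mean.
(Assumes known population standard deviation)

Confidence level: 99%, α = 0.01
z_0.005 = 2.576
SE = σ/√n = 11/√55 = 1.4832
Margin of error = 2.576 × 1.4832 = 3.8207
CI: x̄ ± margin = 156 ± 3.8207
CI: (152.1793, 159.8207)

Answer: (152.1793, 159.8207)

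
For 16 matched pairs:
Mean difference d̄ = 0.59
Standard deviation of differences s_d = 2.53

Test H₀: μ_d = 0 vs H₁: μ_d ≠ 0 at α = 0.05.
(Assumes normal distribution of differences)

df = n - 1 = 15
SE = s_d/√n = 2.53/√16 = 0.6325
t = d̄/SE = 0.59/0.6325 = 0.9328
Critical value: t_{0.025,15} = ±2.131
p-value ≈ 0.3657
Decision: fail to reject H₀

Answer: t = 0.9328, fail to reject H₀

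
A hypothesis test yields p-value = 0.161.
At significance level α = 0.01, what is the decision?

Compare p-value to α:
0.161 ≥ 0.01
Decision: fail to reject H₀

Answer: fail to reject H₀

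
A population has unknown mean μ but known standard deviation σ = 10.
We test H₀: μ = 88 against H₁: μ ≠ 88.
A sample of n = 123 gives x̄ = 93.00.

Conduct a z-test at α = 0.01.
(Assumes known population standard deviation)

Standard error: SE = σ/√n = 10/√123 = 0.9017
z-statistic: z = (x̄ - μ₀)/SE = (93.00 - 88)/0.9017 = 5.5451
Critical value: ±2.576
p-value < 0.0001
Decision: reject H₀

Answer: z = 5.5451, reject H₀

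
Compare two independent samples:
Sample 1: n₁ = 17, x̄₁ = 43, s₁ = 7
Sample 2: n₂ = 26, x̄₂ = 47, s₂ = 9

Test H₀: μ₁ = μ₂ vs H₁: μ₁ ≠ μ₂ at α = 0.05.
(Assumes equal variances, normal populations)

Answer: t = -1.5494, fail to reject H₀

Derivation:
Pooled variance: s²_p = [16×7² + 25×9²]/(41) = 68.5122
s_p = 8.2772
SE = s_p×√(1/n₁ + 1/n₂) = 8.2772×√(1/17 + 1/26) = 2.5817
t = (x̄₁ - x̄₂)/SE = (43 - 47)/2.5817 = -1.5494
df = 41, t-critical = ±2.020
Decision: fail to reject H₀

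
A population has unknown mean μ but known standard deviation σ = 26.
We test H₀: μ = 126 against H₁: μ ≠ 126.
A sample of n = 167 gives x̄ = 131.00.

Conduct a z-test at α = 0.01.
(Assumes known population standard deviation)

Answer: z = 2.4852, fail to reject H₀

Derivation:
Standard error: SE = σ/√n = 26/√167 = 2.0119
z-statistic: z = (x̄ - μ₀)/SE = (131.00 - 126)/2.0119 = 2.4852
Critical value: ±2.576
p-value = 0.0129
Decision: fail to reject H₀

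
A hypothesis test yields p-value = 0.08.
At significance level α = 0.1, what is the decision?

Compare p-value to α:
0.08 < 0.1
Decision: reject H₀

Answer: reject H₀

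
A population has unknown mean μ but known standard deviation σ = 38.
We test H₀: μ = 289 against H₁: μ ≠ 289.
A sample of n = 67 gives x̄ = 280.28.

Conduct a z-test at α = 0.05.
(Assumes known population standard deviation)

Standard error: SE = σ/√n = 38/√67 = 4.6424
z-statistic: z = (x̄ - μ₀)/SE = (280.28 - 289)/4.6424 = -1.8783
Critical value: ±1.960
p-value = 0.0603
Decision: fail to reject H₀

Answer: z = -1.8783, fail to reject H₀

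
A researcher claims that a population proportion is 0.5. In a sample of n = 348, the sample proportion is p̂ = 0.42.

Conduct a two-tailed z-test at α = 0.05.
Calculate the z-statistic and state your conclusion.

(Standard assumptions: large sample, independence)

H₀: p = 0.5, H₁: p ≠ 0.5
Standard error: SE = √(p₀(1-p₀)/n) = √(0.5×0.5/348) = 0.026803
z-statistic: z = (p̂ - p₀)/SE = (0.42 - 0.5)/0.026803 = -2.9847
Critical value: z_0.025 = ±1.960
p-value = 0.0028
Decision: reject H₀ at α = 0.05

Answer: z = -2.9847, reject H₀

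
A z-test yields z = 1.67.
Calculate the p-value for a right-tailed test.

Answer: p-value ≈ 0.0475

Derivation:
For z = 1.67:
p = P(Z > 1.67) = 1 - Φ(1.67) = 0.0475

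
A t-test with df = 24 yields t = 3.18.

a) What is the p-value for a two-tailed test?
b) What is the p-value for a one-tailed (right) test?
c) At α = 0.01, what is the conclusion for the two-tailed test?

Answer: a) 0.0040, b) 0.0020, c) reject H₀

Derivation:
Using t-distribution with df = 24:
a) Two-tailed: p = 2×P(T > 3.18) = 0.0040
b) One-tailed: p = P(T > 3.18) = 0.0020
c) 0.0040 < 0.01, reject H₀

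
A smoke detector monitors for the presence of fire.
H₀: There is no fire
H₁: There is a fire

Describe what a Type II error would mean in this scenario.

A Type I error (probability α) occurs when we reject a true H₀.
A Type II error (probability β) occurs when we fail to reject a false H₀.

Answer: The alarm fails to sound when there actually is a fire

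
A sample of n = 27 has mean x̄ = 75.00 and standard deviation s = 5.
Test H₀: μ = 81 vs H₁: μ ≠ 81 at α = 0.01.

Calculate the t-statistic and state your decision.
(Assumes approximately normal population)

Answer: t = -6.2351, reject H₀

Derivation:
df = n - 1 = 26
SE = s/√n = 5/√27 = 0.9623
t = (x̄ - μ₀)/SE = (75.00 - 81)/0.9623 = -6.2351
Critical value: t_{0.005,26} = ±2.779
p-value < 0.0001
Decision: reject H₀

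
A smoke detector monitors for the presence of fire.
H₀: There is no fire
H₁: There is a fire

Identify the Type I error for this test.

Answer: The alarm sounds when there is no fire (false alarm)

Derivation:
A Type I error (probability α) occurs when we reject a true H₀.
A Type II error (probability β) occurs when we fail to reject a false H₀.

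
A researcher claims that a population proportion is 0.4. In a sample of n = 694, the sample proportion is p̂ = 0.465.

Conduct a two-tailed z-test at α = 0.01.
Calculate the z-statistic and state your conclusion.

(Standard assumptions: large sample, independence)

H₀: p = 0.4, H₁: p ≠ 0.4
Standard error: SE = √(p₀(1-p₀)/n) = √(0.4×0.6/694) = 0.018596
z-statistic: z = (p̂ - p₀)/SE = (0.465 - 0.4)/0.018596 = 3.4954
Critical value: z_0.005 = ±2.576
p-value = 0.0005
Decision: reject H₀ at α = 0.01

Answer: z = 3.4954, reject H₀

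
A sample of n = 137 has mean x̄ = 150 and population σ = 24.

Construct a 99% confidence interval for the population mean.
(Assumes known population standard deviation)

Confidence level: 99%, α = 0.01
z_0.005 = 2.576
SE = σ/√n = 24/√137 = 2.0505
Margin of error = 2.576 × 2.0505 = 5.2821
CI: x̄ ± margin = 150 ± 5.2821
CI: (144.7179, 155.2821)

Answer: (144.7179, 155.2821)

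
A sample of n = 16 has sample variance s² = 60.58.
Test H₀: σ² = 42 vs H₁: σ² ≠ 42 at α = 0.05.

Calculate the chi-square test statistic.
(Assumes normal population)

df = n - 1 = 15
χ² = (n-1)s²/σ₀² = 15×60.58/42 = 21.6357
Critical values: χ²_{0.975,15} = 6.262, χ²_{0.025,15} = 27.488
Rejection region: χ² < 6.262 or χ² > 27.488
Decision: fail to reject H₀

Answer: χ² = 21.6357, fail to reject H₀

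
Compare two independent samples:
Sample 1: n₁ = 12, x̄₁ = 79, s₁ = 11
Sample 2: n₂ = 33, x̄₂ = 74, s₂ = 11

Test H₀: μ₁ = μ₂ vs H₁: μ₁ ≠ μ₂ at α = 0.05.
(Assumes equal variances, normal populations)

Pooled variance: s²_p = [11×11² + 32×11²]/(43) = 121.0000
s_p = 11.0000
SE = s_p×√(1/n₁ + 1/n₂) = 11.0000×√(1/12 + 1/33) = 3.7081
t = (x̄₁ - x̄₂)/SE = (79 - 74)/3.7081 = 1.3484
df = 43, t-critical = ±2.017
Decision: fail to reject H₀

Answer: t = 1.3484, fail to reject H₀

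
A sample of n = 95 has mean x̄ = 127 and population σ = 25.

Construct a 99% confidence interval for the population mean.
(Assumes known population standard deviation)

Confidence level: 99%, α = 0.01
z_0.005 = 2.576
SE = σ/√n = 25/√95 = 2.5649
Margin of error = 2.576 × 2.5649 = 6.6072
CI: x̄ ± margin = 127 ± 6.6072
CI: (120.3928, 133.6072)

Answer: (120.3928, 133.6072)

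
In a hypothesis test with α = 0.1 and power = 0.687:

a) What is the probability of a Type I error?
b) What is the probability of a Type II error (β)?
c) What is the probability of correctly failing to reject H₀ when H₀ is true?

a) Type I error probability = α = 0.1
b) Power = P(reject H₀ | H₁ true) = 1 - β = 0.687, so Type II error probability = β = 1 - Power = 0.313
c) P(fail to reject H₀ | H₀ true) = 1 - α = 0.9

Answer: a) 0.1, b) 0.313, c) 0.9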